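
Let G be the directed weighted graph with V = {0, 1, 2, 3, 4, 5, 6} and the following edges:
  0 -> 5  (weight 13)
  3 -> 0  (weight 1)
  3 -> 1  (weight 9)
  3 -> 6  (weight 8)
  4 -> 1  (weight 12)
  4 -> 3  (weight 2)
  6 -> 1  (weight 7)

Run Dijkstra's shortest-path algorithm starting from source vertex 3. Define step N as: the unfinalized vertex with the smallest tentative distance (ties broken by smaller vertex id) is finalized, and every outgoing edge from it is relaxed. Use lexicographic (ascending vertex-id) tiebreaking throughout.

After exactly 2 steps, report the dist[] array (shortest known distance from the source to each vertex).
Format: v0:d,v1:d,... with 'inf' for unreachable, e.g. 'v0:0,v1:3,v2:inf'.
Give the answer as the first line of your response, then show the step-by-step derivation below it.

v0:1,v1:9,v2:inf,v3:0,v4:inf,v5:14,v6:8

step 1: dist = v0:1,v1:9,v2:inf,v3:0,v4:inf,v5:inf,v6:8
step 2: dist = v0:1,v1:9,v2:inf,v3:0,v4:inf,v5:14,v6:8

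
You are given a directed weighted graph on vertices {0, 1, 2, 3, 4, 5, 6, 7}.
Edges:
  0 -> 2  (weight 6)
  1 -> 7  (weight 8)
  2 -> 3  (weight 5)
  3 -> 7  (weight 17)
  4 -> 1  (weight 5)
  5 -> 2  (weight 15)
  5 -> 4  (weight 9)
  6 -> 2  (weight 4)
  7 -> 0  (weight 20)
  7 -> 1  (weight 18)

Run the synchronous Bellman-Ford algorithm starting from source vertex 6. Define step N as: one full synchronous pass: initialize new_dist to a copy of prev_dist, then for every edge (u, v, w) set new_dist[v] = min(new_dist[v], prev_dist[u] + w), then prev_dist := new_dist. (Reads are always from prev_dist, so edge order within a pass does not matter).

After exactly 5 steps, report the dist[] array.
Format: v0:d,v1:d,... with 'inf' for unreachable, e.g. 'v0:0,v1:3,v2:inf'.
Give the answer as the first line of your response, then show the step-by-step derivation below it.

v0:46,v1:44,v2:4,v3:9,v4:inf,v5:inf,v6:0,v7:26

step 1: dist = v0:inf,v1:inf,v2:4,v3:inf,v4:inf,v5:inf,v6:0,v7:inf
step 2: dist = v0:inf,v1:inf,v2:4,v3:9,v4:inf,v5:inf,v6:0,v7:inf
step 3: dist = v0:inf,v1:inf,v2:4,v3:9,v4:inf,v5:inf,v6:0,v7:26
step 4: dist = v0:46,v1:44,v2:4,v3:9,v4:inf,v5:inf,v6:0,v7:26
step 5: dist = v0:46,v1:44,v2:4,v3:9,v4:inf,v5:inf,v6:0,v7:26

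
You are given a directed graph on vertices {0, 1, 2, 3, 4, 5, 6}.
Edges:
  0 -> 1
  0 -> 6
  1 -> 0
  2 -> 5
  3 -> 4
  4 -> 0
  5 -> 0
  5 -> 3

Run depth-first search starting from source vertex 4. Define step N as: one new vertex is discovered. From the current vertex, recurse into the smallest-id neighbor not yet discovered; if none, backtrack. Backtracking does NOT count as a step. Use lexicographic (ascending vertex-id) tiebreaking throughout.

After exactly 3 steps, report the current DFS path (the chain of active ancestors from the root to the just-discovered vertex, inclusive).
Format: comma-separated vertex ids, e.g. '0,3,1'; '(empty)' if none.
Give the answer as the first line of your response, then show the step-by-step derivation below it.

4,0,1

step 1: discover 4; path=4; order=4
step 2: discover 0; path=4>0; order=4,0
step 3: discover 1; path=4>0>1; order=4,0,1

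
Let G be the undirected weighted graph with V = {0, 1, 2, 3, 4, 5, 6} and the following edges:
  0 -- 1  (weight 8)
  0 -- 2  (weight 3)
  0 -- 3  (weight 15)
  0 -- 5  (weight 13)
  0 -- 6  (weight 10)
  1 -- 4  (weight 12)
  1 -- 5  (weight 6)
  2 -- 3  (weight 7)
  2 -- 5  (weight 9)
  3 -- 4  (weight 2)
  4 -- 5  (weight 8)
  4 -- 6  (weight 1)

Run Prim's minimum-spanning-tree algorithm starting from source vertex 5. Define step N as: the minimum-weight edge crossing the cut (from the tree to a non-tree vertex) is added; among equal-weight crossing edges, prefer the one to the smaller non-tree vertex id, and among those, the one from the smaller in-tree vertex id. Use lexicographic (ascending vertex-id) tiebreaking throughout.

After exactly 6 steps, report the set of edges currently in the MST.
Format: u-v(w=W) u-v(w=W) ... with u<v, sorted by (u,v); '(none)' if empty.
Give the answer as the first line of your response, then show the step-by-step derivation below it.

0-1(w=8) 0-2(w=3) 1-5(w=6) 2-3(w=7) 3-4(w=2) 4-6(w=1)

step 1: add edge 1-5 (w=6); MST = {1-5(w=6)}
step 2: add edge 0-1 (w=8); MST = {0-1(w=8) 1-5(w=6)}
step 3: add edge 0-2 (w=3); MST = {0-1(w=8) 0-2(w=3) 1-5(w=6)}
step 4: add edge 2-3 (w=7); MST = {0-1(w=8) 0-2(w=3) 1-5(w=6) 2-3(w=7)}
step 5: add edge 3-4 (w=2); MST = {0-1(w=8) 0-2(w=3) 1-5(w=6) 2-3(w=7) 3-4(w=2)}
step 6: add edge 4-6 (w=1); MST = {0-1(w=8) 0-2(w=3) 1-5(w=6) 2-3(w=7) 3-4(w=2) 4-6(w=1)}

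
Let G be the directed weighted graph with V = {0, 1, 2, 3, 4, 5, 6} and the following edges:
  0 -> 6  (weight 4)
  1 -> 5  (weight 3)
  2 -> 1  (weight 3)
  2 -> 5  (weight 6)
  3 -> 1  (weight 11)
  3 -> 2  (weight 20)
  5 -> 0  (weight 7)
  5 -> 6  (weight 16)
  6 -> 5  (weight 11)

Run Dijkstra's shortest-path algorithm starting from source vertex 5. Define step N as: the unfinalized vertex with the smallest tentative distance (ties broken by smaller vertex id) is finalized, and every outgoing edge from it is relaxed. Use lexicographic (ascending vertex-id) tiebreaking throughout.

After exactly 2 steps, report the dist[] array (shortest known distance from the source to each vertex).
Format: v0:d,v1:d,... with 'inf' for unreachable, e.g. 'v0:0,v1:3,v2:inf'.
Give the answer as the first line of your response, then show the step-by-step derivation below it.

v0:7,v1:inf,v2:inf,v3:inf,v4:inf,v5:0,v6:11

step 1: dist = v0:7,v1:inf,v2:inf,v3:inf,v4:inf,v5:0,v6:16
step 2: dist = v0:7,v1:inf,v2:inf,v3:inf,v4:inf,v5:0,v6:11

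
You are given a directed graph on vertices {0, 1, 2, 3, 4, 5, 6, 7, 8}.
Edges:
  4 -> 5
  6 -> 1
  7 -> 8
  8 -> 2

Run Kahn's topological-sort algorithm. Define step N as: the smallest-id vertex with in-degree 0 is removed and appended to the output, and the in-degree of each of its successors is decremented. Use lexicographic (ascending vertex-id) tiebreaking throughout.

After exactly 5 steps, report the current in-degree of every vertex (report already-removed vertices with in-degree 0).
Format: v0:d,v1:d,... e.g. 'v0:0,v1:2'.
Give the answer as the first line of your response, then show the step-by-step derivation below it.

v0:0,v1:0,v2:1,v3:0,v4:0,v5:0,v6:0,v7:0,v8:1

step 1: output 0; order=[0]; indeg=(0,1,1,0,0,1,0,0,1)
step 2: output 3; order=[0,3]; indeg=(0,1,1,0,0,1,0,0,1)
step 3: output 4; order=[0,3,4]; indeg=(0,1,1,0,0,0,0,0,1)
step 4: output 5; order=[0,3,4,5]; indeg=(0,1,1,0,0,0,0,0,1)
step 5: output 6; order=[0,3,4,5,6]; indeg=(0,0,1,0,0,0,0,0,1)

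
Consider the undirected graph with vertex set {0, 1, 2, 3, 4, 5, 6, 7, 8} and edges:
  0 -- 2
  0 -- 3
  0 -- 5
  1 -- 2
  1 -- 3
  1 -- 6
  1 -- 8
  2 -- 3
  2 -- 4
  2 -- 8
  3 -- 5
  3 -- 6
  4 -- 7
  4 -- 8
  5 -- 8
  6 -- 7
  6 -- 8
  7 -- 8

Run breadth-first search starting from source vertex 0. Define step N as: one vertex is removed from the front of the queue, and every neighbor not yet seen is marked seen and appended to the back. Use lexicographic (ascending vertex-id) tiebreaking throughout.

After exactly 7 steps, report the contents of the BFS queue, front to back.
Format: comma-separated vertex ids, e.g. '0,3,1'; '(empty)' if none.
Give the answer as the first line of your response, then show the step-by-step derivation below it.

6,7

step 1: dequeue 0; queue=[2,3,5]; order=0
step 2: dequeue 2; queue=[3,5,1,4,8]; order=0,2
step 3: dequeue 3; queue=[5,1,4,8,6]; order=0,2,3
step 4: dequeue 5; queue=[1,4,8,6]; order=0,2,3,5
step 5: dequeue 1; queue=[4,8,6]; order=0,2,3,5,1
step 6: dequeue 4; queue=[8,6,7]; order=0,2,3,5,1,4
step 7: dequeue 8; queue=[6,7]; order=0,2,3,5,1,4,8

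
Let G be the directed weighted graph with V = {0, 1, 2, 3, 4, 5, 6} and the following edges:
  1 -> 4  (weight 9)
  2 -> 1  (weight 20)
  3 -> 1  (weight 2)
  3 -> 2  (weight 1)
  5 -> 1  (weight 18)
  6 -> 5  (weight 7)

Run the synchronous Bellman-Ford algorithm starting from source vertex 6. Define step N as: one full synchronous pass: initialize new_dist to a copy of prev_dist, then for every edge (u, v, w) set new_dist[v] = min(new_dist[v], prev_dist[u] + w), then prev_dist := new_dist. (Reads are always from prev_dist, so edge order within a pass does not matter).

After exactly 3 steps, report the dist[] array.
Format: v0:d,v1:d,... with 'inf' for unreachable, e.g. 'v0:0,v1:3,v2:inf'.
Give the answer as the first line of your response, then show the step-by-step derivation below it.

v0:inf,v1:25,v2:inf,v3:inf,v4:34,v5:7,v6:0

step 1: dist = v0:inf,v1:inf,v2:inf,v3:inf,v4:inf,v5:7,v6:0
step 2: dist = v0:inf,v1:25,v2:inf,v3:inf,v4:inf,v5:7,v6:0
step 3: dist = v0:inf,v1:25,v2:inf,v3:inf,v4:34,v5:7,v6:0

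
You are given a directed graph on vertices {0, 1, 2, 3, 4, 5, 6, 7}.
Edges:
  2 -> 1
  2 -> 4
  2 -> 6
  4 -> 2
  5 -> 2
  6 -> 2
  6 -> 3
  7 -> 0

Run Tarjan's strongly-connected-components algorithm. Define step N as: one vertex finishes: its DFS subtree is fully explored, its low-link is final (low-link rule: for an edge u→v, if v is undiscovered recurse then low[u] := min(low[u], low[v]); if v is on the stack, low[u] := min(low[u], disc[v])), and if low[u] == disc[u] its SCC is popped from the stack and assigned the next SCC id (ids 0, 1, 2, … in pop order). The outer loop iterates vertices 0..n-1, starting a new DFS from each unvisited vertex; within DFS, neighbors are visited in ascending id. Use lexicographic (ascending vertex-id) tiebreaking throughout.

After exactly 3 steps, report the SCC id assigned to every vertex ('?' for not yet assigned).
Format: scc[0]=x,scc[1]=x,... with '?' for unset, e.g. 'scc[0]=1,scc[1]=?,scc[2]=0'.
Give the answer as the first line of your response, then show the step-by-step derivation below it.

scc[0]=0,scc[1]=1,scc[2]=?,scc[3]=?,scc[4]=?,scc[5]=?,scc[6]=?,scc[7]=?

step 1: low=(low[0]=0,low[1]=?,low[2]=?,low[3]=?,low[4]=?,low[5]=?,low[6]=?,low[7]=?); scc=(scc[0]=0,scc[1]=?,scc[2]=?,scc[3]=?,scc[4]=?,scc[5]=?,scc[6]=?,scc[7]=?)
step 2: low=(low[0]=0,low[1]=1,low[2]=?,low[3]=?,low[4]=?,low[5]=?,low[6]=?,low[7]=?); scc=(scc[0]=0,scc[1]=1,scc[2]=?,scc[3]=?,scc[4]=?,scc[5]=?,scc[6]=?,scc[7]=?)
step 3: low=(low[0]=0,low[1]=1,low[2]=2,low[3]=?,low[4]=2,low[5]=?,low[6]=?,low[7]=?); scc=(scc[0]=0,scc[1]=1,scc[2]=?,scc[3]=?,scc[4]=?,scc[5]=?,scc[6]=?,scc[7]=?)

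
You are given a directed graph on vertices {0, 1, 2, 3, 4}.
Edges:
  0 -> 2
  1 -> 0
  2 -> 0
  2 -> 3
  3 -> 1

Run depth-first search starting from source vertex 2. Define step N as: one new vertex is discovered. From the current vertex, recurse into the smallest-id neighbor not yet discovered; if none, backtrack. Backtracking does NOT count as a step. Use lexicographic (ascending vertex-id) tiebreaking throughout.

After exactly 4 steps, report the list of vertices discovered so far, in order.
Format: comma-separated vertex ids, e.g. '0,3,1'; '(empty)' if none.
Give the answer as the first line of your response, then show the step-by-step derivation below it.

2,0,3,1

step 1: discover 2; path=2; order=2
step 2: discover 0; path=2>0; order=2,0
step 3: discover 3; path=2>3; order=2,0,3
step 4: discover 1; path=2>3>1; order=2,0,3,1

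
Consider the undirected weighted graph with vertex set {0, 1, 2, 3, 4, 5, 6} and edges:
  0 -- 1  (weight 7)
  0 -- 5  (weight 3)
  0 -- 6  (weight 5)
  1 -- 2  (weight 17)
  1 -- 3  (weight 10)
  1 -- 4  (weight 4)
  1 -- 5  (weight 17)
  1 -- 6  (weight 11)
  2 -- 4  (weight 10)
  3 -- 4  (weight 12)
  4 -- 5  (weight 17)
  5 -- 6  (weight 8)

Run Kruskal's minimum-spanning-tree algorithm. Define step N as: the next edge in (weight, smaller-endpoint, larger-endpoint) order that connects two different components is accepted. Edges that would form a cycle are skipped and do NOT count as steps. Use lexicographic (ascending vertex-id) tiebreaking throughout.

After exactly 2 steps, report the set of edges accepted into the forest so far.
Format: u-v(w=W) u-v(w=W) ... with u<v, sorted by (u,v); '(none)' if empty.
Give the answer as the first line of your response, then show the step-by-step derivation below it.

0-5(w=3) 1-4(w=4)

step 1: add edge 0-5 (w=3); MST = {0-5(w=3)}
step 2: add edge 1-4 (w=4); MST = {0-5(w=3) 1-4(w=4)}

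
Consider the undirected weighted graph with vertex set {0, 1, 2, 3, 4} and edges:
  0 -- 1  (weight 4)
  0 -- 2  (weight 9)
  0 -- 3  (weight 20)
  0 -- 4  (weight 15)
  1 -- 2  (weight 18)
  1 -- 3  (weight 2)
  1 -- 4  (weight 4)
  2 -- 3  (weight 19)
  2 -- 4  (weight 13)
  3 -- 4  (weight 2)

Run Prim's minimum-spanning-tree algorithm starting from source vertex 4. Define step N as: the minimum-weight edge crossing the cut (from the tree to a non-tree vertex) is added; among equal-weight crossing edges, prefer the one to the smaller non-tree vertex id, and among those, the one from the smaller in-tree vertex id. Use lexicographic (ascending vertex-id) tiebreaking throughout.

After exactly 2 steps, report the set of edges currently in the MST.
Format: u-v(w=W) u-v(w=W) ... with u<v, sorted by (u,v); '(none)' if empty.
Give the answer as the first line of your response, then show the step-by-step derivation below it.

1-3(w=2) 3-4(w=2)

step 1: add edge 3-4 (w=2); MST = {3-4(w=2)}
step 2: add edge 1-3 (w=2); MST = {1-3(w=2) 3-4(w=2)}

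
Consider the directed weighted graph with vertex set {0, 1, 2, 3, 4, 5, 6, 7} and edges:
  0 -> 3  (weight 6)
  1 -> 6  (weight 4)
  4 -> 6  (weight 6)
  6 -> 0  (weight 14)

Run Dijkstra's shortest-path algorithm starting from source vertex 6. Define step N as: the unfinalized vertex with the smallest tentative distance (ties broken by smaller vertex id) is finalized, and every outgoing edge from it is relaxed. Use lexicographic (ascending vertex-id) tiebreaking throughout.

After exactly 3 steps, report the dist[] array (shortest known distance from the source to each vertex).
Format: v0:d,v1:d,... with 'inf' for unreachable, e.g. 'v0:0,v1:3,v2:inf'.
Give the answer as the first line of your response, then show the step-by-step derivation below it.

v0:14,v1:inf,v2:inf,v3:20,v4:inf,v5:inf,v6:0,v7:inf

step 1: dist = v0:14,v1:inf,v2:inf,v3:inf,v4:inf,v5:inf,v6:0,v7:inf
step 2: dist = v0:14,v1:inf,v2:inf,v3:20,v4:inf,v5:inf,v6:0,v7:inf
step 3: dist = v0:14,v1:inf,v2:inf,v3:20,v4:inf,v5:inf,v6:0,v7:inf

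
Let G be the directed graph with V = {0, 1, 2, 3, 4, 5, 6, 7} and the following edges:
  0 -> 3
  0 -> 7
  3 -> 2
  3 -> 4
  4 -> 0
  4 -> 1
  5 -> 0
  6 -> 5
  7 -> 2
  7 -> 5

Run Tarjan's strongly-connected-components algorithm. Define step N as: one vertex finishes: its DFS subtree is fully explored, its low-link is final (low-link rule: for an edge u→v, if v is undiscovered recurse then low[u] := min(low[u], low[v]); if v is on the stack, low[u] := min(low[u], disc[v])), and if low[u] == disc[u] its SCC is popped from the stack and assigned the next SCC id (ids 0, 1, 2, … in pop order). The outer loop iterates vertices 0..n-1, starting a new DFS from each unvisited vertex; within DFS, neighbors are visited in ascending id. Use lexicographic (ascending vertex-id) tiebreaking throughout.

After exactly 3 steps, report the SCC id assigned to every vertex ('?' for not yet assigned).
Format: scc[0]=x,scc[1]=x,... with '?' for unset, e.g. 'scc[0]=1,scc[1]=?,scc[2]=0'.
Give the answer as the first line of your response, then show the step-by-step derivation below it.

scc[0]=?,scc[1]=1,scc[2]=0,scc[3]=?,scc[4]=?,scc[5]=?,scc[6]=?,scc[7]=?

step 1: low=(low[0]=0,low[1]=?,low[2]=2,low[3]=1,low[4]=?,low[5]=?,low[6]=?,low[7]=?); scc=(scc[0]=?,scc[1]=?,scc[2]=0,scc[3]=?,scc[4]=?,scc[5]=?,scc[6]=?,scc[7]=?)
step 2: low=(low[0]=0,low[1]=4,low[2]=2,low[3]=1,low[4]=0,low[5]=?,low[6]=?,low[7]=?); scc=(scc[0]=?,scc[1]=1,scc[2]=0,scc[3]=?,scc[4]=?,scc[5]=?,scc[6]=?,scc[7]=?)
step 3: low=(low[0]=0,low[1]=4,low[2]=2,low[3]=1,low[4]=0,low[5]=?,low[6]=?,low[7]=?); scc=(scc[0]=?,scc[1]=1,scc[2]=0,scc[3]=?,scc[4]=?,scc[5]=?,scc[6]=?,scc[7]=?)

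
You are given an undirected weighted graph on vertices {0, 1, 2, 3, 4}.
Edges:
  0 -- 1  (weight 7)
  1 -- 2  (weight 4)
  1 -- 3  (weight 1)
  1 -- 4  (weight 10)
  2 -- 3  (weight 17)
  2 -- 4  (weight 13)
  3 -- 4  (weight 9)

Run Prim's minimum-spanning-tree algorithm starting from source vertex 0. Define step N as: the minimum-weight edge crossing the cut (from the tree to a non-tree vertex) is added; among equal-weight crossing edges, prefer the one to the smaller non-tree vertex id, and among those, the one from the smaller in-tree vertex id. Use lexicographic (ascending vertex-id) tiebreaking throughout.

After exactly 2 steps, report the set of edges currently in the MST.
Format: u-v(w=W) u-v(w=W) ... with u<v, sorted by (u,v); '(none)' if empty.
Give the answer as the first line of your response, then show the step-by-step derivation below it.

0-1(w=7) 1-3(w=1)

step 1: add edge 0-1 (w=7); MST = {0-1(w=7)}
step 2: add edge 1-3 (w=1); MST = {0-1(w=7) 1-3(w=1)}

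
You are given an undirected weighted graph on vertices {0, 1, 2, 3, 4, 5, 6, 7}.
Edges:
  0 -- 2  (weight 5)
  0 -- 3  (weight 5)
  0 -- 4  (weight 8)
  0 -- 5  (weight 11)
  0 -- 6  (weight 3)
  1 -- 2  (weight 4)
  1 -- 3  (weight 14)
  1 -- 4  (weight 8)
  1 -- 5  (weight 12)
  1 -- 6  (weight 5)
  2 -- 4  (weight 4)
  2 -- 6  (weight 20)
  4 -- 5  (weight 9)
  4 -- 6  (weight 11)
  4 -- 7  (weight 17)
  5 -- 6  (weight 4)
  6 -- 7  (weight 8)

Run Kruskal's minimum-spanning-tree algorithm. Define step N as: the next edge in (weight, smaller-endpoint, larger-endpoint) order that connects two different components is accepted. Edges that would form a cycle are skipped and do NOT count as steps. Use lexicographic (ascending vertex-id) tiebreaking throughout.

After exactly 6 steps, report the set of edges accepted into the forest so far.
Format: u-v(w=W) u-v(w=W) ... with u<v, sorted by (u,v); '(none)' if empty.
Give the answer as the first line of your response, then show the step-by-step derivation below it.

0-2(w=5) 0-3(w=5) 0-6(w=3) 1-2(w=4) 2-4(w=4) 5-6(w=4)

step 1: add edge 0-6 (w=3); MST = {0-6(w=3)}
step 2: add edge 1-2 (w=4); MST = {0-6(w=3) 1-2(w=4)}
step 3: add edge 2-4 (w=4); MST = {0-6(w=3) 1-2(w=4) 2-4(w=4)}
step 4: add edge 5-6 (w=4); MST = {0-6(w=3) 1-2(w=4) 2-4(w=4) 5-6(w=4)}
step 5: add edge 0-2 (w=5); MST = {0-2(w=5) 0-6(w=3) 1-2(w=4) 2-4(w=4) 5-6(w=4)}
step 6: add edge 0-3 (w=5); MST = {0-2(w=5) 0-3(w=5) 0-6(w=3) 1-2(w=4) 2-4(w=4) 5-6(w=4)}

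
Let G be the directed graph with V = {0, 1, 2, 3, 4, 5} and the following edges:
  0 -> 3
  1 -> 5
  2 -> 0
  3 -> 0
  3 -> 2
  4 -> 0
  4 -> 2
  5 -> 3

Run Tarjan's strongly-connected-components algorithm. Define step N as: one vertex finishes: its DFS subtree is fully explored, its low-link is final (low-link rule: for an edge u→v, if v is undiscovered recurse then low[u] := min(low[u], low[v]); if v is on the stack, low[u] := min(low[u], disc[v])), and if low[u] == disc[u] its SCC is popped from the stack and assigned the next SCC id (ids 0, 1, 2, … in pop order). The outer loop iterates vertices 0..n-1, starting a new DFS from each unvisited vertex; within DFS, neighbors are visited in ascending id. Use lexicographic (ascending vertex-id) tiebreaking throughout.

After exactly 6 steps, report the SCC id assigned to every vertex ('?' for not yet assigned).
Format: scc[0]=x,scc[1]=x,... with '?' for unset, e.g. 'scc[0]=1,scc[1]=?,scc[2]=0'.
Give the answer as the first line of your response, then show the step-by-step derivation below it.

scc[0]=0,scc[1]=2,scc[2]=0,scc[3]=0,scc[4]=3,scc[5]=1

step 1: low=(low[0]=0,low[1]=?,low[2]=0,low[3]=0,low[4]=?,low[5]=?); scc=(scc[0]=?,scc[1]=?,scc[2]=?,scc[3]=?,scc[4]=?,scc[5]=?)
step 2: low=(low[0]=0,low[1]=?,low[2]=0,low[3]=0,low[4]=?,low[5]=?); scc=(scc[0]=?,scc[1]=?,scc[2]=?,scc[3]=?,scc[4]=?,scc[5]=?)
step 3: low=(low[0]=0,low[1]=?,low[2]=0,low[3]=0,low[4]=?,low[5]=?); scc=(scc[0]=0,scc[1]=?,scc[2]=0,scc[3]=0,scc[4]=?,scc[5]=?)
step 4: low=(low[0]=0,low[1]=3,low[2]=0,low[3]=0,low[4]=?,low[5]=4); scc=(scc[0]=0,scc[1]=?,scc[2]=0,scc[3]=0,scc[4]=?,scc[5]=1)
step 5: low=(low[0]=0,low[1]=3,low[2]=0,low[3]=0,low[4]=?,low[5]=4); scc=(scc[0]=0,scc[1]=2,scc[2]=0,scc[3]=0,scc[4]=?,scc[5]=1)
step 6: low=(low[0]=0,low[1]=3,low[2]=0,low[3]=0,low[4]=5,low[5]=4); scc=(scc[0]=0,scc[1]=2,scc[2]=0,scc[3]=0,scc[4]=3,scc[5]=1)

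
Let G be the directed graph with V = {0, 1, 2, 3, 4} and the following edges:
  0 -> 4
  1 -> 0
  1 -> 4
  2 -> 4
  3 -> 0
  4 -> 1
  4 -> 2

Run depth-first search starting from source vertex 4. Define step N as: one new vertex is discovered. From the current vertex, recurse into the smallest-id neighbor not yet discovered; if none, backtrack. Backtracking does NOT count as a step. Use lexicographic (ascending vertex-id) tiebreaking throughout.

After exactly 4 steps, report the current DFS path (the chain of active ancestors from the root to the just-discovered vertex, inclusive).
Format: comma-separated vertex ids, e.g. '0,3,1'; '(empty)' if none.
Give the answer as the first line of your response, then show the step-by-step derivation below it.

4,2

step 1: discover 4; path=4; order=4
step 2: discover 1; path=4>1; order=4,1
step 3: discover 0; path=4>1>0; order=4,1,0
step 4: discover 2; path=4>2; order=4,1,0,2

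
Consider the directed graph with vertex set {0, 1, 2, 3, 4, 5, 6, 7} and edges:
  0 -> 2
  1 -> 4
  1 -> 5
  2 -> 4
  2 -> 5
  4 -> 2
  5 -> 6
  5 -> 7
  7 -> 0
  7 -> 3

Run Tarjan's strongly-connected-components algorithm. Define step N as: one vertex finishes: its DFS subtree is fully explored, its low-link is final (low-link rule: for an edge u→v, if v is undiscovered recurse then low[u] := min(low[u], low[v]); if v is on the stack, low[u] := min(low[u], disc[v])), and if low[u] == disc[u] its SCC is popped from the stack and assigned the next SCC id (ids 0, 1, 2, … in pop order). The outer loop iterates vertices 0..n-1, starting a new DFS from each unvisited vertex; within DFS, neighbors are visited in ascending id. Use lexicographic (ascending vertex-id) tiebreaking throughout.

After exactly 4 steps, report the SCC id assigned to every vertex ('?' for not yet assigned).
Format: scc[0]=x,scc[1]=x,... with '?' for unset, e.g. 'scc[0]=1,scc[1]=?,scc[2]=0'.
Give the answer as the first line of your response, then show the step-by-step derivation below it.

scc[0]=?,scc[1]=?,scc[2]=?,scc[3]=1,scc[4]=?,scc[5]=?,scc[6]=0,scc[7]=?

step 1: low=(low[0]=0,low[1]=?,low[2]=1,low[3]=?,low[4]=1,low[5]=?,low[6]=?,low[7]=?); scc=(scc[0]=?,scc[1]=?,scc[2]=?,scc[3]=?,scc[4]=?,scc[5]=?,scc[6]=?,scc[7]=?)
step 2: low=(low[0]=0,low[1]=?,low[2]=1,low[3]=?,low[4]=1,low[5]=3,low[6]=4,low[7]=?); scc=(scc[0]=?,scc[1]=?,scc[2]=?,scc[3]=?,scc[4]=?,scc[5]=?,scc[6]=0,scc[7]=?)
step 3: low=(low[0]=0,low[1]=?,low[2]=1,low[3]=6,low[4]=1,low[5]=3,low[6]=4,low[7]=0); scc=(scc[0]=?,scc[1]=?,scc[2]=?,scc[3]=1,scc[4]=?,scc[5]=?,scc[6]=0,scc[7]=?)
step 4: low=(low[0]=0,low[1]=?,low[2]=1,low[3]=6,low[4]=1,low[5]=3,low[6]=4,low[7]=0); scc=(scc[0]=?,scc[1]=?,scc[2]=?,scc[3]=1,scc[4]=?,scc[5]=?,scc[6]=0,scc[7]=?)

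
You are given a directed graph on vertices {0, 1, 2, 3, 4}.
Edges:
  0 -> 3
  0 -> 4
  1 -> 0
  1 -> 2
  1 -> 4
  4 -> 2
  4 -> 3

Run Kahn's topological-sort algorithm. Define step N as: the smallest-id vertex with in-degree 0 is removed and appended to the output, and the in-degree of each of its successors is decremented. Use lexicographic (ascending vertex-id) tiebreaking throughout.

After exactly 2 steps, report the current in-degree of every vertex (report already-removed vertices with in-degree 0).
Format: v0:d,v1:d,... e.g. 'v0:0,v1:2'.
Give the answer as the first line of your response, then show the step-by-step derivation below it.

v0:0,v1:0,v2:1,v3:1,v4:0

step 1: output 1; order=[1]; indeg=(0,0,1,2,1)
step 2: output 0; order=[1,0]; indeg=(0,0,1,1,0)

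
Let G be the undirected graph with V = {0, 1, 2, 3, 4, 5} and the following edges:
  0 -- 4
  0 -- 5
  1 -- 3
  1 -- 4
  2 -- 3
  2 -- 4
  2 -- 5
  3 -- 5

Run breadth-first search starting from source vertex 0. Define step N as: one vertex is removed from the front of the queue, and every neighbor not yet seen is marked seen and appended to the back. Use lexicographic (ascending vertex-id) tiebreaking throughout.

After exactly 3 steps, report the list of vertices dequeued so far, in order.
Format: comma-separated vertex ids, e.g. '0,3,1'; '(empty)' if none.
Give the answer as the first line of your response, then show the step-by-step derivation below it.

0,4,5

step 1: dequeue 0; queue=[4,5]; order=0
step 2: dequeue 4; queue=[5,1,2]; order=0,4
step 3: dequeue 5; queue=[1,2,3]; order=0,4,5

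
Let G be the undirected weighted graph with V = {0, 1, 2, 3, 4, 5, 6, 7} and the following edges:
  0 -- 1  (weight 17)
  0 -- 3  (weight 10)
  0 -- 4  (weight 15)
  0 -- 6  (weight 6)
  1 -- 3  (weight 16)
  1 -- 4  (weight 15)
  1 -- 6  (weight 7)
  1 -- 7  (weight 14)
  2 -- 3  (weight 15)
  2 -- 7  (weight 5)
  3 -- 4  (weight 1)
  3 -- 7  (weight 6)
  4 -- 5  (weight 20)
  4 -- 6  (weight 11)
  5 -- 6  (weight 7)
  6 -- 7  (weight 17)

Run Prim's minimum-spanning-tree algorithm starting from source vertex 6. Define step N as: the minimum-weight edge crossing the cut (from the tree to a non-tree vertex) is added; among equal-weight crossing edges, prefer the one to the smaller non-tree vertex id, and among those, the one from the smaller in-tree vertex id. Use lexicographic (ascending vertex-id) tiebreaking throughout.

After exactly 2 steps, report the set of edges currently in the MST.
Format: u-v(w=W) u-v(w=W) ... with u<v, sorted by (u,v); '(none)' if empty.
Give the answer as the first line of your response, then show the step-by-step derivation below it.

0-6(w=6) 1-6(w=7)

step 1: add edge 0-6 (w=6); MST = {0-6(w=6)}
step 2: add edge 1-6 (w=7); MST = {0-6(w=6) 1-6(w=7)}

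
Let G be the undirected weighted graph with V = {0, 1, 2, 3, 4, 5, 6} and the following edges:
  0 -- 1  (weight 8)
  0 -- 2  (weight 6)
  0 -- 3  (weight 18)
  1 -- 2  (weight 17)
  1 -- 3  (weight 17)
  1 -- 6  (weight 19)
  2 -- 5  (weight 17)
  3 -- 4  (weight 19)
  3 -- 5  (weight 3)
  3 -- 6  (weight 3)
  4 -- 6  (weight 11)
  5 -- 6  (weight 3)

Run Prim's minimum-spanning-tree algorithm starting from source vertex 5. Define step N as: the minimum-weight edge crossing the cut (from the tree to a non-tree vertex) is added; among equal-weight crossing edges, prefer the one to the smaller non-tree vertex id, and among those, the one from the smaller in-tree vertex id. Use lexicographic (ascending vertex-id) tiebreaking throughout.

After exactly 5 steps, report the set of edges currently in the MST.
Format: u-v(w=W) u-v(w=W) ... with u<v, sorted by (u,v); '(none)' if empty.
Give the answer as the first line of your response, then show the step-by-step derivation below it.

0-1(w=8) 1-3(w=17) 3-5(w=3) 3-6(w=3) 4-6(w=11)

step 1: add edge 3-5 (w=3); MST = {3-5(w=3)}
step 2: add edge 3-6 (w=3); MST = {3-5(w=3) 3-6(w=3)}
step 3: add edge 4-6 (w=11); MST = {3-5(w=3) 3-6(w=3) 4-6(w=11)}
step 4: add edge 1-3 (w=17); MST = {1-3(w=17) 3-5(w=3) 3-6(w=3) 4-6(w=11)}
step 5: add edge 0-1 (w=8); MST = {0-1(w=8) 1-3(w=17) 3-5(w=3) 3-6(w=3) 4-6(w=11)}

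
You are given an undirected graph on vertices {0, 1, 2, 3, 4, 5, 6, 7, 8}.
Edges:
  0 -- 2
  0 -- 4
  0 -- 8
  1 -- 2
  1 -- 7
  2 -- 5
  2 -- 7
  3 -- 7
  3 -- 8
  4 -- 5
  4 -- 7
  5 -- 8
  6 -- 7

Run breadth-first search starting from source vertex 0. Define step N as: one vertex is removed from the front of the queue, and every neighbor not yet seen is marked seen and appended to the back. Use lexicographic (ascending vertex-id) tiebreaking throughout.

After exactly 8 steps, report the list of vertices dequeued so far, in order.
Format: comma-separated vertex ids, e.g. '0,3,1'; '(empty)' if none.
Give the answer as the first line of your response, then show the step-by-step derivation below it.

0,2,4,8,1,5,7,3

step 1: dequeue 0; queue=[2,4,8]; order=0
step 2: dequeue 2; queue=[4,8,1,5,7]; order=0,2
step 3: dequeue 4; queue=[8,1,5,7]; order=0,2,4
step 4: dequeue 8; queue=[1,5,7,3]; order=0,2,4,8
step 5: dequeue 1; queue=[5,7,3]; order=0,2,4,8,1
step 6: dequeue 5; queue=[7,3]; order=0,2,4,8,1,5
step 7: dequeue 7; queue=[3,6]; order=0,2,4,8,1,5,7
step 8: dequeue 3; queue=[6]; order=0,2,4,8,1,5,7,3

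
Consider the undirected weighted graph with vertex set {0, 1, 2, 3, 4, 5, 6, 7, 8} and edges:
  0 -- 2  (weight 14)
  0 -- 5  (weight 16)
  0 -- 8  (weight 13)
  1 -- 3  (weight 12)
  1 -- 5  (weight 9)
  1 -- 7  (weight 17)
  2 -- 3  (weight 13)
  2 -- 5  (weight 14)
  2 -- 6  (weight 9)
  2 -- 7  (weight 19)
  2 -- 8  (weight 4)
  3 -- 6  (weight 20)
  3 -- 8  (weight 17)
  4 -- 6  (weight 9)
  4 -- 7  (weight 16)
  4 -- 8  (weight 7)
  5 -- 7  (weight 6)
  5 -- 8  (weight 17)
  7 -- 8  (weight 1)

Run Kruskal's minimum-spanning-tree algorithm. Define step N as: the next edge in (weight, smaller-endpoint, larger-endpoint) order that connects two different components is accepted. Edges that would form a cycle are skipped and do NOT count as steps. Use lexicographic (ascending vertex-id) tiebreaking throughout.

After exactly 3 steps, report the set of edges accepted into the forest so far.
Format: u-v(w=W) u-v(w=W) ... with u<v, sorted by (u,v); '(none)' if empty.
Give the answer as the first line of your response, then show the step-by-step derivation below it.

2-8(w=4) 5-7(w=6) 7-8(w=1)

step 1: add edge 7-8 (w=1); MST = {7-8(w=1)}
step 2: add edge 2-8 (w=4); MST = {2-8(w=4) 7-8(w=1)}
step 3: add edge 5-7 (w=6); MST = {2-8(w=4) 5-7(w=6) 7-8(w=1)}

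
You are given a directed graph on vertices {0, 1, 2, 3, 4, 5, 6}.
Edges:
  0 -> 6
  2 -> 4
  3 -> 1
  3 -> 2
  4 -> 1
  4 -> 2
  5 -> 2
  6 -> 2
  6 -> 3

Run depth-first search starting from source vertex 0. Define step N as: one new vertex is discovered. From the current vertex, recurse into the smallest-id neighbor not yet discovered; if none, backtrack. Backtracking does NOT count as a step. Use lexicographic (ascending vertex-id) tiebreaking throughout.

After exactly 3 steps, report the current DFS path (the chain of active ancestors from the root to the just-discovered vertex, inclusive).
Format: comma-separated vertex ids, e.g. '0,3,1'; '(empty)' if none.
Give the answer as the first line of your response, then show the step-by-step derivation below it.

0,6,2

step 1: discover 0; path=0; order=0
step 2: discover 6; path=0>6; order=0,6
step 3: discover 2; path=0>6>2; order=0,6,2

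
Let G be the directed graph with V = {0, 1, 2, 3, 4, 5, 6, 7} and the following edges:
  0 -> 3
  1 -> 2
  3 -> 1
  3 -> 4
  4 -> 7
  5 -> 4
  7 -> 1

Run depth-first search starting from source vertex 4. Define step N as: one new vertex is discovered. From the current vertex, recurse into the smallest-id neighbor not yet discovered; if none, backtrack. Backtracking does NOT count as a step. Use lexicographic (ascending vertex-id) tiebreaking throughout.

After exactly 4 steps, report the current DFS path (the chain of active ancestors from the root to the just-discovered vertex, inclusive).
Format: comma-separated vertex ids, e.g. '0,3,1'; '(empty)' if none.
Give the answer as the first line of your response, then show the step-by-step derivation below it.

4,7,1,2

step 1: discover 4; path=4; order=4
step 2: discover 7; path=4>7; order=4,7
step 3: discover 1; path=4>7>1; order=4,7,1
step 4: discover 2; path=4>7>1>2; order=4,7,1,2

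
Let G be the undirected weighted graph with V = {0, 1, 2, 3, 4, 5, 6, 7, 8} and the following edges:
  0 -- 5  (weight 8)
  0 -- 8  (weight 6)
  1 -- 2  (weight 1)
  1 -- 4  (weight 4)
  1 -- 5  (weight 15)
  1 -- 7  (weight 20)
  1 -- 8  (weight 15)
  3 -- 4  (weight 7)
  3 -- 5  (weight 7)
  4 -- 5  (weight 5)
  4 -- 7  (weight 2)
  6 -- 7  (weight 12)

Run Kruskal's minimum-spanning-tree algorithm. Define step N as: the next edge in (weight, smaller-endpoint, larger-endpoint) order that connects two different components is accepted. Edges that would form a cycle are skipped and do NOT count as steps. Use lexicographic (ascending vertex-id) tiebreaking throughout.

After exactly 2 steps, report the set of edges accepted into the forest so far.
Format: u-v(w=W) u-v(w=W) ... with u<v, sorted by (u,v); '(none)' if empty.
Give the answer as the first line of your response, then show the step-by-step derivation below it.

1-2(w=1) 4-7(w=2)

step 1: add edge 1-2 (w=1); MST = {1-2(w=1)}
step 2: add edge 4-7 (w=2); MST = {1-2(w=1) 4-7(w=2)}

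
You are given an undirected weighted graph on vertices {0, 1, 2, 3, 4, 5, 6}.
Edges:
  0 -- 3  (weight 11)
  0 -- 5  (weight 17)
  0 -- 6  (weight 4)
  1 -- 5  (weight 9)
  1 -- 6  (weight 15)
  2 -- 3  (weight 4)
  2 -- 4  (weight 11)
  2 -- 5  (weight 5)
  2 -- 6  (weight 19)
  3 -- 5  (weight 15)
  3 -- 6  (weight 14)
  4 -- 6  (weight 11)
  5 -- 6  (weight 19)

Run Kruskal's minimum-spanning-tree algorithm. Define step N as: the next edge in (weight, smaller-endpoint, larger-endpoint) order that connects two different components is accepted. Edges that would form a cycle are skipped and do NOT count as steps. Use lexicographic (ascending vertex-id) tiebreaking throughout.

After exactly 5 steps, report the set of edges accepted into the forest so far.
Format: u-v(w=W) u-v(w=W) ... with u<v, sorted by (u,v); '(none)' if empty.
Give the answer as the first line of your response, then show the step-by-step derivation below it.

0-3(w=11) 0-6(w=4) 1-5(w=9) 2-3(w=4) 2-5(w=5)

step 1: add edge 0-6 (w=4); MST = {0-6(w=4)}
step 2: add edge 2-3 (w=4); MST = {0-6(w=4) 2-3(w=4)}
step 3: add edge 2-5 (w=5); MST = {0-6(w=4) 2-3(w=4) 2-5(w=5)}
step 4: add edge 1-5 (w=9); MST = {0-6(w=4) 1-5(w=9) 2-3(w=4) 2-5(w=5)}
step 5: add edge 0-3 (w=11); MST = {0-3(w=11) 0-6(w=4) 1-5(w=9) 2-3(w=4) 2-5(w=5)}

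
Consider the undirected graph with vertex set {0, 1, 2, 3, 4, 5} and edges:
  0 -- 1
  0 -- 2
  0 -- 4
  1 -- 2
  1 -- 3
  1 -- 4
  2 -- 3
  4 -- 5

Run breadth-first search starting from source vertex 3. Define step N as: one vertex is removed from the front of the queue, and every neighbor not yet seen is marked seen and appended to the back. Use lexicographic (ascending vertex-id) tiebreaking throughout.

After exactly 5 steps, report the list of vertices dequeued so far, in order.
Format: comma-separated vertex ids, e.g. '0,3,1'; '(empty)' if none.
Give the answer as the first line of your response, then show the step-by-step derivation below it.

3,1,2,0,4

step 1: dequeue 3; queue=[1,2]; order=3
step 2: dequeue 1; queue=[2,0,4]; order=3,1
step 3: dequeue 2; queue=[0,4]; order=3,1,2
step 4: dequeue 0; queue=[4]; order=3,1,2,0
step 5: dequeue 4; queue=[5]; order=3,1,2,0,4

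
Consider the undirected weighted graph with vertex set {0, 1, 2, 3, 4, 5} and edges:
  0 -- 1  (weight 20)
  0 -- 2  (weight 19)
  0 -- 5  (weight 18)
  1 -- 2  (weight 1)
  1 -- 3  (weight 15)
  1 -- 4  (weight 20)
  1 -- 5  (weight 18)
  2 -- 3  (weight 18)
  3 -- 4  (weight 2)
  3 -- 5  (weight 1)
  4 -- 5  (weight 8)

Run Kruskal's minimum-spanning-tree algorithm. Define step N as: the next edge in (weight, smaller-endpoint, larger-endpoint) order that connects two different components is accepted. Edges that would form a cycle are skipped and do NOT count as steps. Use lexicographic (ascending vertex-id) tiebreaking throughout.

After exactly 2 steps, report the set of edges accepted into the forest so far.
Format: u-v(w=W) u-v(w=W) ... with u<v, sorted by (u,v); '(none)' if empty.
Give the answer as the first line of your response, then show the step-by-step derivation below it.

1-2(w=1) 3-5(w=1)

step 1: add edge 1-2 (w=1); MST = {1-2(w=1)}
step 2: add edge 3-5 (w=1); MST = {1-2(w=1) 3-5(w=1)}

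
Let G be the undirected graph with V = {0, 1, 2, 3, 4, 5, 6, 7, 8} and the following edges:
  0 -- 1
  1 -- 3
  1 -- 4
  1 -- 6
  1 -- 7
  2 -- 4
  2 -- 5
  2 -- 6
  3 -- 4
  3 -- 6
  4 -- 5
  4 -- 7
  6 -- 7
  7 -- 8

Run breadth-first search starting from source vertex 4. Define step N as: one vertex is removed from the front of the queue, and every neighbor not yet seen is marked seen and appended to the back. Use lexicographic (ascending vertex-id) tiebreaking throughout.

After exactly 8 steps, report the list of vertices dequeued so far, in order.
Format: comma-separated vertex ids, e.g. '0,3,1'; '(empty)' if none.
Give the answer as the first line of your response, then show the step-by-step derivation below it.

4,1,2,3,5,7,0,6

step 1: dequeue 4; queue=[1,2,3,5,7]; order=4
step 2: dequeue 1; queue=[2,3,5,7,0,6]; order=4,1
step 3: dequeue 2; queue=[3,5,7,0,6]; order=4,1,2
step 4: dequeue 3; queue=[5,7,0,6]; order=4,1,2,3
step 5: dequeue 5; queue=[7,0,6]; order=4,1,2,3,5
step 6: dequeue 7; queue=[0,6,8]; order=4,1,2,3,5,7
step 7: dequeue 0; queue=[6,8]; order=4,1,2,3,5,7,0
step 8: dequeue 6; queue=[8]; order=4,1,2,3,5,7,0,6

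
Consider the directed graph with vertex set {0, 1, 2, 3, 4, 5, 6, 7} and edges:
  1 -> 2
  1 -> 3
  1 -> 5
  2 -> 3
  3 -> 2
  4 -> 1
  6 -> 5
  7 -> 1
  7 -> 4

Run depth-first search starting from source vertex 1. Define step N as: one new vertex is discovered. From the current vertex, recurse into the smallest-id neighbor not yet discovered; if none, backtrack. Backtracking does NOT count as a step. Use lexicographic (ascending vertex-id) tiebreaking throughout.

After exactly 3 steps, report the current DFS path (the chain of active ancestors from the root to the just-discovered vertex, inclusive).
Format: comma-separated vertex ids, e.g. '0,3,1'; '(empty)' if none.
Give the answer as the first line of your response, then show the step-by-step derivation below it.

1,2,3

step 1: discover 1; path=1; order=1
step 2: discover 2; path=1>2; order=1,2
step 3: discover 3; path=1>2>3; order=1,2,3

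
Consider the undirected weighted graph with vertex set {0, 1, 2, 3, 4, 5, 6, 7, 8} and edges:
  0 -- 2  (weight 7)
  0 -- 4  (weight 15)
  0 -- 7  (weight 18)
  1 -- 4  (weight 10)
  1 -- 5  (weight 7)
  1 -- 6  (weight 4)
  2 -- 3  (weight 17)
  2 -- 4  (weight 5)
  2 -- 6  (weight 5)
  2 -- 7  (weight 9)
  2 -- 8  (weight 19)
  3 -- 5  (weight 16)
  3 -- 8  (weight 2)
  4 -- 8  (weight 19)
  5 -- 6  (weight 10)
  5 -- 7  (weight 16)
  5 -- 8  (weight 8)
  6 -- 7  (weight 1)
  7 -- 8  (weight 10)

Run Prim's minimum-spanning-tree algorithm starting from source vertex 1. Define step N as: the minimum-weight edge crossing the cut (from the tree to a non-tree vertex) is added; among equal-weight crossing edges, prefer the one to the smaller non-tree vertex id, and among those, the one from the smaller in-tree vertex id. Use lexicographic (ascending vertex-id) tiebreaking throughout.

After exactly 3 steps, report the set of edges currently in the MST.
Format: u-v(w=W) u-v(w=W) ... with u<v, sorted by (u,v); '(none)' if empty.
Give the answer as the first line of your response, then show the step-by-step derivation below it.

1-6(w=4) 2-6(w=5) 6-7(w=1)

step 1: add edge 1-6 (w=4); MST = {1-6(w=4)}
step 2: add edge 6-7 (w=1); MST = {1-6(w=4) 6-7(w=1)}
step 3: add edge 2-6 (w=5); MST = {1-6(w=4) 2-6(w=5) 6-7(w=1)}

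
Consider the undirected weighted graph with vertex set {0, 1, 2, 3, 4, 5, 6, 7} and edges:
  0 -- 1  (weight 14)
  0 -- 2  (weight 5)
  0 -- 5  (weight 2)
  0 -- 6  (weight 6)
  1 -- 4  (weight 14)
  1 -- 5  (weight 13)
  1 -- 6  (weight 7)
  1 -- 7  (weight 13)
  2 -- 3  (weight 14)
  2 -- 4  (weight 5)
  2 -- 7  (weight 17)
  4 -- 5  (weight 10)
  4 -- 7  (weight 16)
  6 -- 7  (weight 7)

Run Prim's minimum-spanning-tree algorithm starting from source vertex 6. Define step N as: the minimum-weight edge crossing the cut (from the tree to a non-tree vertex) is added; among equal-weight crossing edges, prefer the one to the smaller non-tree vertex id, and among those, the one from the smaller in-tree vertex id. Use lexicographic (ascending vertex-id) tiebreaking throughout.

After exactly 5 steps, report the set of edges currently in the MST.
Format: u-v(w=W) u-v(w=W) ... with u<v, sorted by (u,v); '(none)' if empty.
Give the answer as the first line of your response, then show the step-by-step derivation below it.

0-2(w=5) 0-5(w=2) 0-6(w=6) 1-6(w=7) 2-4(w=5)

step 1: add edge 0-6 (w=6); MST = {0-6(w=6)}
step 2: add edge 0-5 (w=2); MST = {0-5(w=2) 0-6(w=6)}
step 3: add edge 0-2 (w=5); MST = {0-2(w=5) 0-5(w=2) 0-6(w=6)}
step 4: add edge 2-4 (w=5); MST = {0-2(w=5) 0-5(w=2) 0-6(w=6) 2-4(w=5)}
step 5: add edge 1-6 (w=7); MST = {0-2(w=5) 0-5(w=2) 0-6(w=6) 1-6(w=7) 2-4(w=5)}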